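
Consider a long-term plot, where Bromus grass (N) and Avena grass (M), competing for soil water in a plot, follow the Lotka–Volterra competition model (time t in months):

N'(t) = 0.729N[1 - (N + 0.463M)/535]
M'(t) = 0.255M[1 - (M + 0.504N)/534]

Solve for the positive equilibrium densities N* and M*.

Setting both brackets to zero gives the nullclines N + 0.463M = 535 and 0.504N + M = 534.
Substituting M = 534 - 0.504N into the first: N(1 - 0.463·0.504) = 535 - 0.463·534.
So N* = 288/0.767 = 375, and then M* = 534 - 0.504·375 = 345.

N* ≈ 375, M* ≈ 345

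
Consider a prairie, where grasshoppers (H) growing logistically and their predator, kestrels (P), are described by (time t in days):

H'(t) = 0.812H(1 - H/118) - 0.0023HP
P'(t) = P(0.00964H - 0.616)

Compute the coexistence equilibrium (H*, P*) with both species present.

H* ≈ 63.9, P* ≈ 162

From dP/dt = 0 with P > 0: 0.00964H* = 0.616, so H* = 63.9.
Substitute into dH/dt = 0: 0.812(1 - 63.9/118) = 0.0023P*.
The bracket is 0.458, giving P* = 0.372/0.0023 = 162.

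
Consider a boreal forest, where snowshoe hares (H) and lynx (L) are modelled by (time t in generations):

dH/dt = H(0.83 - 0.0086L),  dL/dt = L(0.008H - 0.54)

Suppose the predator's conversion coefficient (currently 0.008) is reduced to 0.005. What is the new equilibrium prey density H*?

H* ≈ 108

At the interior fixed point, setting dL/dt = 0 with L > 0 fixes H* = (predator death rate)/(HL coefficient) — independent of the other coefficients.
With the change, H* = 0.54/0.005 = 108; it rises from 67.5.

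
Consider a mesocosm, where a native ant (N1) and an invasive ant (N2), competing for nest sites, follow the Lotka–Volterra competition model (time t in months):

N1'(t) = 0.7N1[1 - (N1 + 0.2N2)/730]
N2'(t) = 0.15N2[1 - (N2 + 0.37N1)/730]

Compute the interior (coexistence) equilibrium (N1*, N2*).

Setting both brackets to zero gives the nullclines N1 + 0.2N2 = 730 and 0.37N1 + N2 = 730.
Substituting N2 = 730 - 0.37N1 into the first: N1(1 - 0.2·0.37) = 730 - 0.2·730.
So N1* = 584/0.926 = 631, and then N2* = 730 - 0.37·631 = 497.

N1* ≈ 631, N2* ≈ 497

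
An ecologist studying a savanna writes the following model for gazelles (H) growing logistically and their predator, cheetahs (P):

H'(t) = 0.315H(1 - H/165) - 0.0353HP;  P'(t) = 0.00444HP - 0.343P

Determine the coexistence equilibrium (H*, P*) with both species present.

H* ≈ 77.3, P* ≈ 4.75

From dP/dt = 0 with P > 0: 0.00444H* = 0.343, so H* = 77.3.
Substitute into dH/dt = 0: 0.315(1 - 77.3/165) = 0.0353P*.
The bracket is 0.532, giving P* = 0.168/0.0353 = 4.75.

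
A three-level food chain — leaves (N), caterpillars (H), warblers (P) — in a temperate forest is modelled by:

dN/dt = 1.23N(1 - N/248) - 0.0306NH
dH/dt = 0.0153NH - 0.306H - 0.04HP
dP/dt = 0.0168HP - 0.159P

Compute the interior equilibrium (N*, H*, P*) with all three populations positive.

From dP/dt = 0: 0.0168H* = 0.159, so H* = 9.46.
From dN/dt = 0: 1.23(1 - N*/248) = 0.0306·9.46, giving N* = 248·(1 - 0.235) = 190.
From dH/dt = 0: 0.0153·190 - 0.306 = 0.04P*, so P* = 2.59/0.04 = 64.9.

N* ≈ 190, H* ≈ 9.46, P* ≈ 64.9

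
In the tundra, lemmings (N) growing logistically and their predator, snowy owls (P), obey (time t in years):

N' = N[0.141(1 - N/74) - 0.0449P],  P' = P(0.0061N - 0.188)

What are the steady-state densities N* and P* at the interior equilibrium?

From dP/dt = 0 with P > 0: 0.0061N* = 0.188, so N* = 30.8.
Substitute into dN/dt = 0: 0.141(1 - 30.8/74) = 0.0449P*.
The bracket is 0.584, giving P* = 0.0823/0.0449 = 1.83.

N* ≈ 30.8, P* ≈ 1.83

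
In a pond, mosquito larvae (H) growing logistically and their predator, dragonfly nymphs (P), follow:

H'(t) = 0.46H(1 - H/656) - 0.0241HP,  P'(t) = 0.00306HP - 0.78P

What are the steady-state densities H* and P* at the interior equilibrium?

H* ≈ 255, P* ≈ 11.7

From dP/dt = 0 with P > 0: 0.00306H* = 0.78, so H* = 255.
Substitute into dH/dt = 0: 0.46(1 - 255/656) = 0.0241P*.
The bracket is 0.611, giving P* = 0.281/0.0241 = 11.7.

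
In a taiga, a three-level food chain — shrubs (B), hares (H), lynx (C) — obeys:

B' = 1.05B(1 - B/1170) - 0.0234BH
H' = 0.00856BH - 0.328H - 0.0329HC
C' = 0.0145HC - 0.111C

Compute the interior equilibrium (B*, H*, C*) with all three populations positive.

From dC/dt = 0: 0.0145H* = 0.111, so H* = 7.66.
From dB/dt = 0: 1.05(1 - B*/1170) = 0.0234·7.66, giving B* = 1170·(1 - 0.171) = 970.
From dH/dt = 0: 0.00856·970 - 0.328 = 0.0329C*, so C* = 7.98/0.0329 = 243.

B* ≈ 970, H* ≈ 7.66, C* ≈ 243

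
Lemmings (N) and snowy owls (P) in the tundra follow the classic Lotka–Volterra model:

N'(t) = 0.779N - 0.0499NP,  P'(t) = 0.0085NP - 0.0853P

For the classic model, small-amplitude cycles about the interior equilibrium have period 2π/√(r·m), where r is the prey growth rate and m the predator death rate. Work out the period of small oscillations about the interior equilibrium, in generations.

Here r = 0.779 and m = 0.0853, so r·m = 0.0664.
ω = √0.0664 = 0.258 per generation, hence T = 2π/ω ≈ 24.4 generations.

T ≈ 24.4 generations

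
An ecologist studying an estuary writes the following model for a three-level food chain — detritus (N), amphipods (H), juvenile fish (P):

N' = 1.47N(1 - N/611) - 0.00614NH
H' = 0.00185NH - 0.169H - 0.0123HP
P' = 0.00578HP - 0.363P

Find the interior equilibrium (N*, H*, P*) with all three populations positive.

N* ≈ 451, H* ≈ 62.8, P* ≈ 54.1

From dP/dt = 0: 0.00578H* = 0.363, so H* = 62.8.
From dN/dt = 0: 1.47(1 - N*/611) = 0.00614·62.8, giving N* = 611·(1 - 0.262) = 451.
From dH/dt = 0: 0.00185·451 - 0.169 = 0.0123P*, so P* = 0.665/0.0123 = 54.1.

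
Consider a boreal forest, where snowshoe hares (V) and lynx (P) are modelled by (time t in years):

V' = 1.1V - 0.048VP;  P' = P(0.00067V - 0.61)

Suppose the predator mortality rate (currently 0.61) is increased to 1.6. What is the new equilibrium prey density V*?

V* ≈ 2390

At the interior fixed point, setting dP/dt = 0 with P > 0 fixes V* = (predator death rate)/(VP coefficient) — independent of the other coefficients.
With the change, V* = 1.6/0.00067 = 2390; it rises from 910.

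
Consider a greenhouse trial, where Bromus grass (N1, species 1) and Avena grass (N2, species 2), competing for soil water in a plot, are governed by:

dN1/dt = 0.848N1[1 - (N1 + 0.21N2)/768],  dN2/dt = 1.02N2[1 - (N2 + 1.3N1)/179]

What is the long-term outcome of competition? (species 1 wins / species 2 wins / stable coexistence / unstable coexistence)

Compare the nullcline intercepts: K1/α12 = 768/0.21 = 3660 > K2 = 179; K2/α21 = 179/1.3 = 138 < K1 = 768.
Since the inequalities point opposite ways, species 1 can invade but species 2 cannot.

species 1 excludes species 2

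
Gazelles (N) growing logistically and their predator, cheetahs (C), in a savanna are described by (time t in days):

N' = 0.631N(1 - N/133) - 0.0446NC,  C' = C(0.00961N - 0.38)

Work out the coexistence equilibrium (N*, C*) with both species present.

From dC/dt = 0 with C > 0: 0.00961N* = 0.38, so N* = 39.5.
Substitute into dN/dt = 0: 0.631(1 - 39.5/133) = 0.0446C*.
The bracket is 0.703, giving C* = 0.443/0.0446 = 9.94.

N* ≈ 39.5, C* ≈ 9.94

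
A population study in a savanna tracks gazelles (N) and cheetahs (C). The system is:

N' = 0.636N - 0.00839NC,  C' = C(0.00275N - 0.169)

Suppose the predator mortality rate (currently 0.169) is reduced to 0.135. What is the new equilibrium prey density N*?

At the interior fixed point, setting dC/dt = 0 with C > 0 fixes N* = (predator death rate)/(NC coefficient) — independent of the other coefficients.
With the change, N* = 0.135/0.00275 = 49.1; it falls from 61.5.

N* ≈ 49.1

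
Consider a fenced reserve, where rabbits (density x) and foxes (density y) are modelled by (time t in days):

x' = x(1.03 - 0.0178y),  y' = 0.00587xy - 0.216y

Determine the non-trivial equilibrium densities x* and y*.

Set dy/dt = 0 with y > 0: 0.00587x - 0.216 = 0, so x* = 0.216/0.00587 = 36.8.
Set dx/dt = 0 with x > 0: 1.03 - 0.0178y = 0, so y* = 1.03/0.0178 = 57.9.

x* ≈ 36.8, y* ≈ 57.9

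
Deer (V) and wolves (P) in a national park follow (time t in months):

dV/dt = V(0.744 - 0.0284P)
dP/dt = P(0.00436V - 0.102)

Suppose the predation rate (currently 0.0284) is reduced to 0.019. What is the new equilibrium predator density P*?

P* ≈ 39.2

At the interior fixed point, setting dV/dt = 0 with V > 0 fixes P* = (prey growth rate)/(VP coefficient) — independent of the other coefficients.
With the change, P* = 0.744/0.019 = 39.2; it rises from 26.2.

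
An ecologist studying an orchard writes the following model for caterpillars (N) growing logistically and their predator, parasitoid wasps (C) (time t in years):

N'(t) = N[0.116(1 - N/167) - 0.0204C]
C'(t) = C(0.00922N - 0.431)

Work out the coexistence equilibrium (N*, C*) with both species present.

N* ≈ 46.7, C* ≈ 4.09

From dC/dt = 0 with C > 0: 0.00922N* = 0.431, so N* = 46.7.
Substitute into dN/dt = 0: 0.116(1 - 46.7/167) = 0.0204C*.
The bracket is 0.72, giving C* = 0.0835/0.0204 = 4.09.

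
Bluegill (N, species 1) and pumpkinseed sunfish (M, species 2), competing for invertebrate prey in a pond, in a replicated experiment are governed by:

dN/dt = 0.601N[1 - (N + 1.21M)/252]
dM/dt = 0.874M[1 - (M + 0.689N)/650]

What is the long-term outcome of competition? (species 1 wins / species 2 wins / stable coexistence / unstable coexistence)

Compare the nullcline intercepts: K1/α12 = 252/1.21 = 208 < K2 = 650; K2/α21 = 650/0.689 = 943 > K1 = 252.
Since the inequalities point opposite ways, species 2 can invade but species 1 cannot.

species 2 excludes species 1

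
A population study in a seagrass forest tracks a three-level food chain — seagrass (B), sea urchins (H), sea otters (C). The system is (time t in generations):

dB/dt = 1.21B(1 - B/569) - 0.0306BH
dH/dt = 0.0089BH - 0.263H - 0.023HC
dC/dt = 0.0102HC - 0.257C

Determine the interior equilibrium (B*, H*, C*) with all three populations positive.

B* ≈ 206, H* ≈ 25.2, C* ≈ 68.4

From dC/dt = 0: 0.0102H* = 0.257, so H* = 25.2.
From dB/dt = 0: 1.21(1 - B*/569) = 0.0306·25.2, giving B* = 569·(1 - 0.637) = 206.
From dH/dt = 0: 0.0089·206 - 0.263 = 0.023C*, so C* = 1.57/0.023 = 68.4.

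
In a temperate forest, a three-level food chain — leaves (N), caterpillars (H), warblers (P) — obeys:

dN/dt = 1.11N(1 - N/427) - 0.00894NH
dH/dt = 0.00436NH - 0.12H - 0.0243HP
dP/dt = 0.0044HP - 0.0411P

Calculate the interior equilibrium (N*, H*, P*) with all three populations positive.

N* ≈ 395, H* ≈ 9.34, P* ≈ 65.9

From dP/dt = 0: 0.0044H* = 0.0411, so H* = 9.34.
From dN/dt = 0: 1.11(1 - N*/427) = 0.00894·9.34, giving N* = 427·(1 - 0.0752) = 395.
From dH/dt = 0: 0.00436·395 - 0.12 = 0.0243P*, so P* = 1.6/0.0243 = 65.9.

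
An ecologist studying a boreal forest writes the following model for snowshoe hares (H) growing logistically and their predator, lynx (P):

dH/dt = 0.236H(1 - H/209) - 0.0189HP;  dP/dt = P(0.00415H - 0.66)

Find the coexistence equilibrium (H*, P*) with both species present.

From dP/dt = 0 with P > 0: 0.00415H* = 0.66, so H* = 159.
Substitute into dH/dt = 0: 0.236(1 - 159/209) = 0.0189P*.
The bracket is 0.239, giving P* = 0.0564/0.0189 = 2.99.

H* ≈ 159, P* ≈ 2.99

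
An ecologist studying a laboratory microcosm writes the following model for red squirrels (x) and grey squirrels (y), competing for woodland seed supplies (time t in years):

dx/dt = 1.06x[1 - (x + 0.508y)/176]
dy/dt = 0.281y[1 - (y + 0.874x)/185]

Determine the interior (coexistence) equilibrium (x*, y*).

x* ≈ 148, y* ≈ 56.1

Setting both brackets to zero gives the nullclines x + 0.508y = 176 and 0.874x + y = 185.
Substituting y = 185 - 0.874x into the first: x(1 - 0.508·0.874) = 176 - 0.508·185.
So x* = 82/0.556 = 148, and then y* = 185 - 0.874·148 = 56.1.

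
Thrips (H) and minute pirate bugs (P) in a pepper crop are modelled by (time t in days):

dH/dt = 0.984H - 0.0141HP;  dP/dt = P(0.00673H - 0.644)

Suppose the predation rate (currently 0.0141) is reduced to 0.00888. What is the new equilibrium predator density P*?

At the interior fixed point, setting dH/dt = 0 with H > 0 fixes P* = (prey growth rate)/(HP coefficient) — independent of the other coefficients.
With the change, P* = 0.984/0.00888 = 111; it rises from 69.8.

P* ≈ 111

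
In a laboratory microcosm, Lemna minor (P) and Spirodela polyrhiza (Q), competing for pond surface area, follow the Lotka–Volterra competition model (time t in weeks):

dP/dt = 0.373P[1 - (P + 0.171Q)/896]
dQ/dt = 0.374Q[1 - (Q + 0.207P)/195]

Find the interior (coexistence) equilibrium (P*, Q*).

P* ≈ 894, Q* ≈ 9.88

Setting both brackets to zero gives the nullclines P + 0.171Q = 896 and 0.207P + Q = 195.
Substituting Q = 195 - 0.207P into the first: P(1 - 0.171·0.207) = 896 - 0.171·195.
So P* = 863/0.965 = 894, and then Q* = 195 - 0.207·894 = 9.88.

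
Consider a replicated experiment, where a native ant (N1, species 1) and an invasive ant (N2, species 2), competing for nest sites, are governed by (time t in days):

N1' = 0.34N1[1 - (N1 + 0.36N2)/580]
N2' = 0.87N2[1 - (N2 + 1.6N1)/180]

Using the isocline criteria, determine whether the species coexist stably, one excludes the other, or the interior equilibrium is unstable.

Compare the nullcline intercepts: K1/α12 = 580/0.36 = 1610 > K2 = 180; K2/α21 = 180/1.6 = 112 < K1 = 580.
Since the inequalities point opposite ways, species 1 can invade but species 2 cannot.

species 1 excludes species 2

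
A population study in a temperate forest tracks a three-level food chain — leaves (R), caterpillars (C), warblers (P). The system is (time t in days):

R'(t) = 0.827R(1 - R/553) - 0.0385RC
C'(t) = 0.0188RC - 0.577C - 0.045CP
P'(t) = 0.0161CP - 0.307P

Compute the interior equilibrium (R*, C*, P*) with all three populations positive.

R* ≈ 62.1, C* ≈ 19.1, P* ≈ 13.1

From dP/dt = 0: 0.0161C* = 0.307, so C* = 19.1.
From dR/dt = 0: 0.827(1 - R*/553) = 0.0385·19.1, giving R* = 553·(1 - 0.888) = 62.1.
From dC/dt = 0: 0.0188·62.1 - 0.577 = 0.045P*, so P* = 0.59/0.045 = 13.1.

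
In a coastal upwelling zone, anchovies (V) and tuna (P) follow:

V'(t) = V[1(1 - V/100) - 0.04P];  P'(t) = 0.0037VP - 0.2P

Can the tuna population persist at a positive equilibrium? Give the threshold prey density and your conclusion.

The predator equation gives dP/dt > 0 only when V > 0.2/0.0037 = 54.1.
Without the predator, V → K = 100. Since 100 > 54.1, the predator can invade and persist.

Threshold V = 54.1; K > 54.1, so yes, the predator persists.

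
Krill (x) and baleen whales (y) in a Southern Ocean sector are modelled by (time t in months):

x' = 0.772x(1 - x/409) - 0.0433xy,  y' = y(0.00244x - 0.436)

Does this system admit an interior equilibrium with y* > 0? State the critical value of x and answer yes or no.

Threshold x = 179; K > 179, so yes, the predator persists.

The predator equation gives dy/dt > 0 only when x > 0.436/0.00244 = 179.
Without the predator, x → K = 409. Since 409 > 179, the predator can invade and persist.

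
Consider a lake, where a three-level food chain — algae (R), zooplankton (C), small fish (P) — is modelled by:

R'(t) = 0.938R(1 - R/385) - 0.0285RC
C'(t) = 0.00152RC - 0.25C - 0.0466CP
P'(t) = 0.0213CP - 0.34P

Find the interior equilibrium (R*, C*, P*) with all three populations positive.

R* ≈ 198, C* ≈ 16, P* ≈ 1.1

From dP/dt = 0: 0.0213C* = 0.34, so C* = 16.
From dR/dt = 0: 0.938(1 - R*/385) = 0.0285·16, giving R* = 385·(1 - 0.485) = 198.
From dC/dt = 0: 0.00152·198 - 0.25 = 0.0466P*, so P* = 0.0514/0.0466 = 1.1.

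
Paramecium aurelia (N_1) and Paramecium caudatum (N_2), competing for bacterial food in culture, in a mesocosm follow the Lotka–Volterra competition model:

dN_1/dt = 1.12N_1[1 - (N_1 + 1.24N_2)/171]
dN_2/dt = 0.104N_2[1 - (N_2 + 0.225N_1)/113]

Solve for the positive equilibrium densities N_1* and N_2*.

Setting both brackets to zero gives the nullclines N_1 + 1.24N_2 = 171 and 0.225N_1 + N_2 = 113.
Substituting N_2 = 113 - 0.225N_1 into the first: N_1(1 - 1.24·0.225) = 171 - 1.24·113.
So N_1* = 30.9/0.721 = 42.8, and then N_2* = 113 - 0.225·42.8 = 103.

N_1* ≈ 42.8, N_2* ≈ 103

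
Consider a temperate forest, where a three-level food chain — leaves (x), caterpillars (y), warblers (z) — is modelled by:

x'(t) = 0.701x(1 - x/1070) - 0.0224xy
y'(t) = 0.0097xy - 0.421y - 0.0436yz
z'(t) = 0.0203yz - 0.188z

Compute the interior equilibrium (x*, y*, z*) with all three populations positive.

From dz/dt = 0: 0.0203y* = 0.188, so y* = 9.26.
From dx/dt = 0: 0.701(1 - x*/1070) = 0.0224·9.26, giving x* = 1070·(1 - 0.296) = 753.
From dy/dt = 0: 0.0097·753 - 0.421 = 0.0436z*, so z* = 6.89/0.0436 = 158.

x* ≈ 753, y* ≈ 9.26, z* ≈ 158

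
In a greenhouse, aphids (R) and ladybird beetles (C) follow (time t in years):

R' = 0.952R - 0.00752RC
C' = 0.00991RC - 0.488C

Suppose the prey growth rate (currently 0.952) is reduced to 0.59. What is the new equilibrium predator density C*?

C* ≈ 78.5

At the interior fixed point, setting dR/dt = 0 with R > 0 fixes C* = (prey growth rate)/(RC coefficient) — independent of the other coefficients.
With the change, C* = 0.59/0.00752 = 78.5; it falls from 127.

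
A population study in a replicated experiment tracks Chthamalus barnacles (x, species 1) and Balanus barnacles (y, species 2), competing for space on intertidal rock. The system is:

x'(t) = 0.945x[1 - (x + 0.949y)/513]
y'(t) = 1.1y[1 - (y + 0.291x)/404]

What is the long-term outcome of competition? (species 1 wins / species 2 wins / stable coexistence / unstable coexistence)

Compare the nullcline intercepts: K1/α12 = 513/0.949 = 541 > K2 = 404; K2/α21 = 404/0.291 = 1390 > K1 = 513.
Since both inequalities hold, each species can invade when rare, so the interior equilibrium is stable.

stable coexistence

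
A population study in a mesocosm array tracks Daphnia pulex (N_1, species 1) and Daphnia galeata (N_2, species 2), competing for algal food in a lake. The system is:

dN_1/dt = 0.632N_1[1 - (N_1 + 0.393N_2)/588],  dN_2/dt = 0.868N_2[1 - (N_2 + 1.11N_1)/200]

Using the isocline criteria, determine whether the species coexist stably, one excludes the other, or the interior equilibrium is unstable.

species 1 excludes species 2

Compare the nullcline intercepts: K1/α12 = 588/0.393 = 1500 > K2 = 200; K2/α21 = 200/1.11 = 180 < K1 = 588.
Since the inequalities point opposite ways, species 1 can invade but species 2 cannot.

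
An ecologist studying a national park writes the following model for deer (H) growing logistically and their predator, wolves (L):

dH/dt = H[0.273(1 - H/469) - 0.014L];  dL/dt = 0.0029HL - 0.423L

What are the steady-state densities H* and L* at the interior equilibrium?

H* ≈ 146, L* ≈ 13.4

From dL/dt = 0 with L > 0: 0.0029H* = 0.423, so H* = 146.
Substitute into dH/dt = 0: 0.273(1 - 146/469) = 0.014L*.
The bracket is 0.689, giving L* = 0.188/0.014 = 13.4.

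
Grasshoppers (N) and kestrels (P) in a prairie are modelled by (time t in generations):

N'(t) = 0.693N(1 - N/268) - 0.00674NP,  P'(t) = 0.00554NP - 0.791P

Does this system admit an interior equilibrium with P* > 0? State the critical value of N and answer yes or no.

The predator equation gives dP/dt > 0 only when N > 0.791/0.00554 = 143.
Without the predator, N → K = 268. Since 268 > 143, the predator can invade and persist.

Threshold N = 143; K > 143, so yes, the predator persists.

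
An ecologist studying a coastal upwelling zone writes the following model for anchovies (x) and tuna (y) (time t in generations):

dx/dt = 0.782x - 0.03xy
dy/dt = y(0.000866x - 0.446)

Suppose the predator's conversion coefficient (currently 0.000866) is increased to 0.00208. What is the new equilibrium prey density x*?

x* ≈ 214

At the interior fixed point, setting dy/dt = 0 with y > 0 fixes x* = (predator death rate)/(xy coefficient) — independent of the other coefficients.
With the change, x* = 0.446/0.00208 = 214; it falls from 515.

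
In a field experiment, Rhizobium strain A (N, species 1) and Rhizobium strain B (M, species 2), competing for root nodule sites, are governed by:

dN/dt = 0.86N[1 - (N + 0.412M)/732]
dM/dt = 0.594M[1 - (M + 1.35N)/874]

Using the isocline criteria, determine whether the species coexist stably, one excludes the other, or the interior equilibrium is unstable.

species 1 excludes species 2

Compare the nullcline intercepts: K1/α12 = 732/0.412 = 1780 > K2 = 874; K2/α21 = 874/1.35 = 647 < K1 = 732.
Since the inequalities point opposite ways, species 1 can invade but species 2 cannot.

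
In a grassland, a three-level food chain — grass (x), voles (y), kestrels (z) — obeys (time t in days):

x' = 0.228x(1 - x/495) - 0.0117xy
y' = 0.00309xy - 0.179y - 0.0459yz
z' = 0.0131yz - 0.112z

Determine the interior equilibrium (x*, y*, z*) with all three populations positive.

x* ≈ 278, y* ≈ 8.55, z* ≈ 14.8

From dz/dt = 0: 0.0131y* = 0.112, so y* = 8.55.
From dx/dt = 0: 0.228(1 - x*/495) = 0.0117·8.55, giving x* = 495·(1 - 0.439) = 278.
From dy/dt = 0: 0.00309·278 - 0.179 = 0.0459z*, so z* = 0.679/0.0459 = 14.8.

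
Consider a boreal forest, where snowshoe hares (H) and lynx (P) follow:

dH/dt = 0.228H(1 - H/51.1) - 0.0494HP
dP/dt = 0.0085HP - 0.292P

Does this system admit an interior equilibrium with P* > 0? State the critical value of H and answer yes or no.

The predator equation gives dP/dt > 0 only when H > 0.292/0.0085 = 34.4.
Without the predator, H → K = 51.1. Since 51.1 > 34.4, the predator can invade and persist.

Threshold H = 34.4; K > 34.4, so yes, the predator persists.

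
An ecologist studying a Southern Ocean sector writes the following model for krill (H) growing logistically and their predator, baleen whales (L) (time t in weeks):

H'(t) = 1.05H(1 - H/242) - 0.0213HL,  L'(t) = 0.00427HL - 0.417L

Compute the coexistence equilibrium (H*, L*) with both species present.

From dL/dt = 0 with L > 0: 0.00427H* = 0.417, so H* = 97.7.
Substitute into dH/dt = 0: 1.05(1 - 97.7/242) = 0.0213L*.
The bracket is 0.596, giving L* = 0.626/0.0213 = 29.4.

H* ≈ 97.7, L* ≈ 29.4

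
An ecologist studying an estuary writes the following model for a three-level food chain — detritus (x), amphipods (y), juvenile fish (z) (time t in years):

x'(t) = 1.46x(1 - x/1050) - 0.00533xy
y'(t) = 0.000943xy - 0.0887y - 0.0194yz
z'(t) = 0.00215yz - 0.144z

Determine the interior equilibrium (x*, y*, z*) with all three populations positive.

x* ≈ 793, y* ≈ 67, z* ≈ 34

From dz/dt = 0: 0.00215y* = 0.144, so y* = 67.
From dx/dt = 0: 1.46(1 - x*/1050) = 0.00533·67, giving x* = 1050·(1 - 0.245) = 793.
From dy/dt = 0: 0.000943·793 - 0.0887 = 0.0194z*, so z* = 0.659/0.0194 = 34.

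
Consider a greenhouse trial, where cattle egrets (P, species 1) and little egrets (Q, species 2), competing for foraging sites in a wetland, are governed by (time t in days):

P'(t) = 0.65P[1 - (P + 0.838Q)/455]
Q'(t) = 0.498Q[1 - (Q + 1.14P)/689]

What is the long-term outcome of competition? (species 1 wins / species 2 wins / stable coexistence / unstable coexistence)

Compare the nullcline intercepts: K1/α12 = 455/0.838 = 543 < K2 = 689; K2/α21 = 689/1.14 = 604 > K1 = 455.
Since the inequalities point opposite ways, species 2 can invade but species 1 cannot.

species 2 excludes species 1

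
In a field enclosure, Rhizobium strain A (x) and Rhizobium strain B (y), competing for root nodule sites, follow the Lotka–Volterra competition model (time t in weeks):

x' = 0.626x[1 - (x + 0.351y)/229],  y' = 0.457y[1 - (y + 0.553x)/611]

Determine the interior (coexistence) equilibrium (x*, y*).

x* ≈ 18, y* ≈ 601

Setting both brackets to zero gives the nullclines x + 0.351y = 229 and 0.553x + y = 611.
Substituting y = 611 - 0.553x into the first: x(1 - 0.351·0.553) = 229 - 0.351·611.
So x* = 14.5/0.806 = 18, and then y* = 611 - 0.553·18 = 601.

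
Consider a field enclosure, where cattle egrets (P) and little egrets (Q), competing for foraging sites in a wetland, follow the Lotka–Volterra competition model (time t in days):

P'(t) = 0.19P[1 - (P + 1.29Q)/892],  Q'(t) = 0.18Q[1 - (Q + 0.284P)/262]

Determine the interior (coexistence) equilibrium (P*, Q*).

Setting both brackets to zero gives the nullclines P + 1.29Q = 892 and 0.284P + Q = 262.
Substituting Q = 262 - 0.284P into the first: P(1 - 1.29·0.284) = 892 - 1.29·262.
So P* = 554/0.634 = 874, and then Q* = 262 - 0.284·874 = 13.7.

P* ≈ 874, Q* ≈ 13.7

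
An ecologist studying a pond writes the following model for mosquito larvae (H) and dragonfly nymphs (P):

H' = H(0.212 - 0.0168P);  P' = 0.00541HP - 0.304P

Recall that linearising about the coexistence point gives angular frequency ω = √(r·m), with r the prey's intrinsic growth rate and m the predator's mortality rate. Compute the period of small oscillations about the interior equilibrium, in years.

T ≈ 24.7 years

Here r = 0.212 and m = 0.304, so r·m = 0.0644.
ω = √0.0644 = 0.254 per year, hence T = 2π/ω ≈ 24.7 years.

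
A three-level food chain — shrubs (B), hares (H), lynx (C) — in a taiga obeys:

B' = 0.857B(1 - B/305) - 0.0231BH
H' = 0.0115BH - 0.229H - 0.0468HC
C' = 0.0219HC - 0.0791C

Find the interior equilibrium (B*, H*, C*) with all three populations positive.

B* ≈ 275, H* ≈ 3.61, C* ≈ 62.8

From dC/dt = 0: 0.0219H* = 0.0791, so H* = 3.61.
From dB/dt = 0: 0.857(1 - B*/305) = 0.0231·3.61, giving B* = 305·(1 - 0.0974) = 275.
From dH/dt = 0: 0.0115·275 - 0.229 = 0.0468C*, so C* = 2.94/0.0468 = 62.8.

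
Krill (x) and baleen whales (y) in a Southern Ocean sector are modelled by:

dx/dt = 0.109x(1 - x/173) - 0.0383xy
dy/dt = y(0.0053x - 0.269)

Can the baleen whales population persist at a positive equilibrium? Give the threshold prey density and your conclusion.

Threshold x = 50.8; K > 50.8, so yes, the predator persists.

The predator equation gives dy/dt > 0 only when x > 0.269/0.0053 = 50.8.
Without the predator, x → K = 173. Since 173 > 50.8, the predator can invade and persist.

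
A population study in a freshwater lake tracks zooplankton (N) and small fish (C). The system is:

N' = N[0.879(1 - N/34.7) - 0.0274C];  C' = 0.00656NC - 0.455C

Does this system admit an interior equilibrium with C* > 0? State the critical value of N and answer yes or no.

Threshold N = 69.4; K < 69.4, so no, the predator goes extinct.

The predator equation gives dC/dt > 0 only when N > 0.455/0.00656 = 69.4.
Without the predator, N → K = 34.7. Since 34.7 < 69.4, the predator cannot invade.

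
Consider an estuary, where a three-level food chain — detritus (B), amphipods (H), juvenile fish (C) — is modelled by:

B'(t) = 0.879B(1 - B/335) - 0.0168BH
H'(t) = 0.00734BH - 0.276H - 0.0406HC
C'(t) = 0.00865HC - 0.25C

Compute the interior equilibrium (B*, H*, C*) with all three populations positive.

B* ≈ 150, H* ≈ 28.9, C* ≈ 20.3

From dC/dt = 0: 0.00865H* = 0.25, so H* = 28.9.
From dB/dt = 0: 0.879(1 - B*/335) = 0.0168·28.9, giving B* = 335·(1 - 0.552) = 150.
From dH/dt = 0: 0.00734·150 - 0.276 = 0.0406C*, so C* = 0.825/0.0406 = 20.3.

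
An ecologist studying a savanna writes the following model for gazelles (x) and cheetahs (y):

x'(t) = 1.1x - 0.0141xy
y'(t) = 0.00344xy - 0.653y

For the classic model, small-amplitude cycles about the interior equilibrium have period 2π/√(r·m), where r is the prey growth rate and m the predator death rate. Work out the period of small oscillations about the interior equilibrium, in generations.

T ≈ 7.41 generations

Here r = 1.1 and m = 0.653, so r·m = 0.718.
ω = √0.718 = 0.848 per generation, hence T = 2π/ω ≈ 7.41 generations.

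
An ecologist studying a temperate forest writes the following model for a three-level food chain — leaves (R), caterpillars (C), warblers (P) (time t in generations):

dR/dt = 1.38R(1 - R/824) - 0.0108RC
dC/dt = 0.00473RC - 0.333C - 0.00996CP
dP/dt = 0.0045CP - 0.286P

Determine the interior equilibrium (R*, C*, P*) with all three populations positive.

From dP/dt = 0: 0.0045C* = 0.286, so C* = 63.6.
From dR/dt = 0: 1.38(1 - R*/824) = 0.0108·63.6, giving R* = 824·(1 - 0.497) = 414.
From dC/dt = 0: 0.00473·414 - 0.333 = 0.00996P*, so P* = 1.63/0.00996 = 163.

R* ≈ 414, C* ≈ 63.6, P* ≈ 163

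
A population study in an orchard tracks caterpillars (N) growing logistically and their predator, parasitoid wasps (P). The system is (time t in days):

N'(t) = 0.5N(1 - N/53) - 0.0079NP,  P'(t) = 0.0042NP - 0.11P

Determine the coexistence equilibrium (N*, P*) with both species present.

From dP/dt = 0 with P > 0: 0.0042N* = 0.11, so N* = 26.2.
Substitute into dN/dt = 0: 0.5(1 - 26.2/53) = 0.0079P*.
The bracket is 0.506, giving P* = 0.253/0.0079 = 32.

N* ≈ 26.2, P* ≈ 32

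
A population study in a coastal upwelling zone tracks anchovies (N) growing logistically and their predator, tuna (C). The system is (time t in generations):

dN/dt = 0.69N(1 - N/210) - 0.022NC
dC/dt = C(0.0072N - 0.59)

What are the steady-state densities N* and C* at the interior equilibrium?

From dC/dt = 0 with C > 0: 0.0072N* = 0.59, so N* = 81.9.
Substitute into dN/dt = 0: 0.69(1 - 81.9/210) = 0.022C*.
The bracket is 0.61, giving C* = 0.421/0.022 = 19.1.

N* ≈ 81.9, C* ≈ 19.1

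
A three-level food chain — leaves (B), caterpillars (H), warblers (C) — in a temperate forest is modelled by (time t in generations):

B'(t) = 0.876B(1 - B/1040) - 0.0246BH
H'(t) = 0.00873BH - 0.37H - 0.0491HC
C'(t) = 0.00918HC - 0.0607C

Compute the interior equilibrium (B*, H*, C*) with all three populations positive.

From dC/dt = 0: 0.00918H* = 0.0607, so H* = 6.61.
From dB/dt = 0: 0.876(1 - B*/1040) = 0.0246·6.61, giving B* = 1040·(1 - 0.186) = 847.
From dH/dt = 0: 0.00873·847 - 0.37 = 0.0491C*, so C* = 7.02/0.0491 = 143.

B* ≈ 847, H* ≈ 6.61, C* ≈ 143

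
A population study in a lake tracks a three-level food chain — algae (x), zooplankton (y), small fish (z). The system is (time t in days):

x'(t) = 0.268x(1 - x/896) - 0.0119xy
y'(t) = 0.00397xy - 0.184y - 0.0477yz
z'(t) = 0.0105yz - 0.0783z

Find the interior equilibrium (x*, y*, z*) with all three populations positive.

x* ≈ 599, y* ≈ 7.46, z* ≈ 46

From dz/dt = 0: 0.0105y* = 0.0783, so y* = 7.46.
From dx/dt = 0: 0.268(1 - x*/896) = 0.0119·7.46, giving x* = 896·(1 - 0.331) = 599.
From dy/dt = 0: 0.00397·599 - 0.184 = 0.0477z*, so z* = 2.2/0.0477 = 46.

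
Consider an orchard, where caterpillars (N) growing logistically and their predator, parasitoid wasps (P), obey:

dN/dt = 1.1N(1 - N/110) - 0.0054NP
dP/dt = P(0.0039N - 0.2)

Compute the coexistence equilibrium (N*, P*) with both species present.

N* ≈ 51.3, P* ≈ 109

From dP/dt = 0 with P > 0: 0.0039N* = 0.2, so N* = 51.3.
Substitute into dN/dt = 0: 1.1(1 - 51.3/110) = 0.0054P*.
The bracket is 0.534, giving P* = 0.587/0.0054 = 109.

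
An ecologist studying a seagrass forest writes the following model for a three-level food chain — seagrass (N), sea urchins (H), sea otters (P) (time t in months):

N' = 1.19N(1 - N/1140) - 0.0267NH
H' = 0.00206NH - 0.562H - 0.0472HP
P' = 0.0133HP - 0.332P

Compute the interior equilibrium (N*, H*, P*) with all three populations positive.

From dP/dt = 0: 0.0133H* = 0.332, so H* = 25.
From dN/dt = 0: 1.19(1 - N*/1140) = 0.0267·25, giving N* = 1140·(1 - 0.56) = 502.
From dH/dt = 0: 0.00206·502 - 0.562 = 0.0472P*, so P* = 0.471/0.0472 = 9.98.

N* ≈ 502, H* ≈ 25, P* ≈ 9.98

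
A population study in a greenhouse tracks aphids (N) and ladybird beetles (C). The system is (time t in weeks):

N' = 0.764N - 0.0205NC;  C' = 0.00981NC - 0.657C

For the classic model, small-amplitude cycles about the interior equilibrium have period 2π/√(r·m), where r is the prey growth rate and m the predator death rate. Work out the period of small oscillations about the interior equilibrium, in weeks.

Here r = 0.764 and m = 0.657, so r·m = 0.502.
ω = √0.502 = 0.708 per week, hence T = 2π/ω ≈ 8.87 weeks.

T ≈ 8.87 weeks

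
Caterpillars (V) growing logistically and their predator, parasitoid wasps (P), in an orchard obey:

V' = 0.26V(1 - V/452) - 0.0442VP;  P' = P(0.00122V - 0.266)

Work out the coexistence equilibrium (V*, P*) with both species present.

From dP/dt = 0 with P > 0: 0.00122V* = 0.266, so V* = 218.
Substitute into dV/dt = 0: 0.26(1 - 218/452) = 0.0442P*.
The bracket is 0.518, giving P* = 0.135/0.0442 = 3.04.

V* ≈ 218, P* ≈ 3.04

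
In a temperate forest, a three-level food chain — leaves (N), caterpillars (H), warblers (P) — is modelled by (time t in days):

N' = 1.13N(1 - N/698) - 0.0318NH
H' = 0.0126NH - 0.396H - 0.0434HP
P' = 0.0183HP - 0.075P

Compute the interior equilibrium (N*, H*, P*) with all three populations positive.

From dP/dt = 0: 0.0183H* = 0.075, so H* = 4.1.
From dN/dt = 0: 1.13(1 - N*/698) = 0.0318·4.1, giving N* = 698·(1 - 0.115) = 617.
From dH/dt = 0: 0.0126·617 - 0.396 = 0.0434P*, so P* = 7.38/0.0434 = 170.

N* ≈ 617, H* ≈ 4.1, P* ≈ 170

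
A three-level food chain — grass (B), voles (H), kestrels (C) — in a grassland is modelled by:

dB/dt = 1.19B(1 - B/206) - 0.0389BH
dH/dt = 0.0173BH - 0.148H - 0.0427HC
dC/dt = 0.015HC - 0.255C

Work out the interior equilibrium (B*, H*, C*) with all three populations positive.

From dC/dt = 0: 0.015H* = 0.255, so H* = 17.
From dB/dt = 0: 1.19(1 - B*/206) = 0.0389·17, giving B* = 206·(1 - 0.556) = 91.5.
From dH/dt = 0: 0.0173·91.5 - 0.148 = 0.0427C*, so C* = 1.44/0.0427 = 33.6.

B* ≈ 91.5, H* ≈ 17, C* ≈ 33.6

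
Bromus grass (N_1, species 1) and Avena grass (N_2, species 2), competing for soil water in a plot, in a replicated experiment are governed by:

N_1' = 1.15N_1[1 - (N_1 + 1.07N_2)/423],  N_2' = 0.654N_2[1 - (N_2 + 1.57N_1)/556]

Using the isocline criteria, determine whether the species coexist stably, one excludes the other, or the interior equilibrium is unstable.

Compare the nullcline intercepts: K1/α12 = 423/1.07 = 395 < K2 = 556; K2/α21 = 556/1.57 = 354 < K1 = 423.
Since both are reversed, neither can invade when rare; the interior point is a saddle.

unstable coexistence (outcome depends on initial conditions)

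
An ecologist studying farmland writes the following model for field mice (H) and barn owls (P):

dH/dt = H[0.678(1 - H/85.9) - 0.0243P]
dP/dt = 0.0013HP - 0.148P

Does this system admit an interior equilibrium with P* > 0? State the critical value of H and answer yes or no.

The predator equation gives dP/dt > 0 only when H > 0.148/0.0013 = 114.
Without the predator, H → K = 85.9. Since 85.9 < 114, the predator cannot invade.

Threshold H = 114; K < 114, so no, the predator goes extinct.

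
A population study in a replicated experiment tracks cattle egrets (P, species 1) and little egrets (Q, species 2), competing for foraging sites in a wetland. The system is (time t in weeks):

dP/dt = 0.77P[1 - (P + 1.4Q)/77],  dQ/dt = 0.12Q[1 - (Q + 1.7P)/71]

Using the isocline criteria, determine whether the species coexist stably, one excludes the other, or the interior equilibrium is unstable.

Compare the nullcline intercepts: K1/α12 = 77/1.4 = 55 < K2 = 71; K2/α21 = 71/1.7 = 41.8 < K1 = 77.
Since both are reversed, neither can invade when rare; the interior point is a saddle.

unstable coexistence (outcome depends on initial conditions)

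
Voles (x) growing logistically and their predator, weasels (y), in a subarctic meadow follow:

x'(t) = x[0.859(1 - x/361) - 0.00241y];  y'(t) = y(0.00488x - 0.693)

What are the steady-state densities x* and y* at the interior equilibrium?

x* ≈ 142, y* ≈ 216

From dy/dt = 0 with y > 0: 0.00488x* = 0.693, so x* = 142.
Substitute into dx/dt = 0: 0.859(1 - 142/361) = 0.00241y*.
The bracket is 0.607, giving y* = 0.521/0.00241 = 216.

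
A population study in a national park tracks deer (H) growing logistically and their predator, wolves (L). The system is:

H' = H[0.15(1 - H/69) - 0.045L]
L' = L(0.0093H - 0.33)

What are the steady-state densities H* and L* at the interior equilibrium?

H* ≈ 35.5, L* ≈ 1.62

From dL/dt = 0 with L > 0: 0.0093H* = 0.33, so H* = 35.5.
Substitute into dH/dt = 0: 0.15(1 - 35.5/69) = 0.045L*.
The bracket is 0.486, giving L* = 0.0729/0.045 = 1.62.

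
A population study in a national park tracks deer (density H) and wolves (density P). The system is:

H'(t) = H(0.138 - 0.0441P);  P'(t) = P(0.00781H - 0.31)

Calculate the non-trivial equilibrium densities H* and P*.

Set dP/dt = 0 with P > 0: 0.00781H - 0.31 = 0, so H* = 0.31/0.00781 = 39.7.
Set dH/dt = 0 with H > 0: 0.138 - 0.0441P = 0, so P* = 0.138/0.0441 = 3.13.

H* ≈ 39.7, P* ≈ 3.13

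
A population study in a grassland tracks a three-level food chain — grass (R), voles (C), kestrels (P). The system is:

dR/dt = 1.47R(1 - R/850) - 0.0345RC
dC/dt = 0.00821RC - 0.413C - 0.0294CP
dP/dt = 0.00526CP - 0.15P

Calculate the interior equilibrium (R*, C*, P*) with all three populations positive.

R* ≈ 281, C* ≈ 28.5, P* ≈ 64.5

From dP/dt = 0: 0.00526C* = 0.15, so C* = 28.5.
From dR/dt = 0: 1.47(1 - R*/850) = 0.0345·28.5, giving R* = 850·(1 - 0.669) = 281.
From dC/dt = 0: 0.00821·281 - 0.413 = 0.0294P*, so P* = 1.89/0.0294 = 64.5.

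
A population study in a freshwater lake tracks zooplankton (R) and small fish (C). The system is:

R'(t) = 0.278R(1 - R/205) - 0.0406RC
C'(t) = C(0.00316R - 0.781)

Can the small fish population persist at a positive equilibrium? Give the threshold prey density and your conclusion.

Threshold R = 247; K < 247, so no, the predator goes extinct.

The predator equation gives dC/dt > 0 only when R > 0.781/0.00316 = 247.
Without the predator, R → K = 205. Since 205 < 247, the predator cannot invade.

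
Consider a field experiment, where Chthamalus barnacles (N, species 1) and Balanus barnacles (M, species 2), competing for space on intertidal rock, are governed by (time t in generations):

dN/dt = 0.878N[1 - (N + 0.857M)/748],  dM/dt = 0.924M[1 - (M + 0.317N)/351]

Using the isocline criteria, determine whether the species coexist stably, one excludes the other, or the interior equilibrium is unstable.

Compare the nullcline intercepts: K1/α12 = 748/0.857 = 873 > K2 = 351; K2/α21 = 351/0.317 = 1110 > K1 = 748.
Since both inequalities hold, each species can invade when rare, so the interior equilibrium is stable.

stable coexistence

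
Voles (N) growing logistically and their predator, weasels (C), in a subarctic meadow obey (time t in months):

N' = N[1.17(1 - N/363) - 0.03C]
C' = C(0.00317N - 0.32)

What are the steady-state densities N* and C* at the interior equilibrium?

From dC/dt = 0 with C > 0: 0.00317N* = 0.32, so N* = 101.
Substitute into dN/dt = 0: 1.17(1 - 101/363) = 0.03C*.
The bracket is 0.722, giving C* = 0.845/0.03 = 28.2.

N* ≈ 101, C* ≈ 28.2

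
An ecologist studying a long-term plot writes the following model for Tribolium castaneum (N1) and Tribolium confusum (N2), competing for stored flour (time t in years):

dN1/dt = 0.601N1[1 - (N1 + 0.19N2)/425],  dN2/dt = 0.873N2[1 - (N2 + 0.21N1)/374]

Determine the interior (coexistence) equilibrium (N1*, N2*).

N1* ≈ 369, N2* ≈ 297

Setting both brackets to zero gives the nullclines N1 + 0.19N2 = 425 and 0.21N1 + N2 = 374.
Substituting N2 = 374 - 0.21N1 into the first: N1(1 - 0.19·0.21) = 425 - 0.19·374.
So N1* = 354/0.96 = 369, and then N2* = 374 - 0.21·369 = 297.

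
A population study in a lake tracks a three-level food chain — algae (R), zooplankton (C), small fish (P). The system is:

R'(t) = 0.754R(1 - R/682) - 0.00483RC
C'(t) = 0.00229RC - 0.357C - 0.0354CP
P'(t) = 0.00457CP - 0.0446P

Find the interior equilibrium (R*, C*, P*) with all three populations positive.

R* ≈ 639, C* ≈ 9.76, P* ≈ 31.3

From dP/dt = 0: 0.00457C* = 0.0446, so C* = 9.76.
From dR/dt = 0: 0.754(1 - R*/682) = 0.00483·9.76, giving R* = 682·(1 - 0.0625) = 639.
From dC/dt = 0: 0.00229·639 - 0.357 = 0.0354P*, so P* = 1.11/0.0354 = 31.3.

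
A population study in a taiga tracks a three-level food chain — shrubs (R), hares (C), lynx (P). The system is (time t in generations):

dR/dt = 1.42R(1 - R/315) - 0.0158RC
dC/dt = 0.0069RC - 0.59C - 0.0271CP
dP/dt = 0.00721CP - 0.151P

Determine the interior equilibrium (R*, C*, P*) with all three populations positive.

R* ≈ 242, C* ≈ 20.9, P* ≈ 39.7

From dP/dt = 0: 0.00721C* = 0.151, so C* = 20.9.
From dR/dt = 0: 1.42(1 - R*/315) = 0.0158·20.9, giving R* = 315·(1 - 0.233) = 242.
From dC/dt = 0: 0.0069·242 - 0.59 = 0.0271P*, so P* = 1.08/0.0271 = 39.7.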